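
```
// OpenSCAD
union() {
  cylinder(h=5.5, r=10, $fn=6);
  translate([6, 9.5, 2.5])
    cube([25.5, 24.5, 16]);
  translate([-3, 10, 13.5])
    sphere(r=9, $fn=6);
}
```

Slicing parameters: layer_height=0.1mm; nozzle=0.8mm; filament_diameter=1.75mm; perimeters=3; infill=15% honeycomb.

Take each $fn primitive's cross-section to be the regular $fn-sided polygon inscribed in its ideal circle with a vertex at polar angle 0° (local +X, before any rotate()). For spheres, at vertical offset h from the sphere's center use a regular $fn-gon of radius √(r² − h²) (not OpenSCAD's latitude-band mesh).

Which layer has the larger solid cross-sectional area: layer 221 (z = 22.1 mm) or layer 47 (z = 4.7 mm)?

layer 47 (z = 4.7 mm)

Layer 221 (z = 22.1): the cylinder is absent (z outside [0, 5.5]); the cube at (6, 9.5) is absent (z outside [2.5, 18.5]); the r=9 sphere at (-3, 10) slices to a regular 6-gon of circumradius 2.653 (√(r²−h²) with h=8.6 from center) (area = (6/2)·2.653²·sin(360°/6) = 18.29 mm²); Merging all regions: only the r=9 sphere at (-3, 10) is present, so the union is just that shape — area = 18.29 mm². So its area = 18.29 mm². Layer 47 (z = 4.7): the r=10 cylinder contributes a regular 6-gon of circumradius 10 (area = (6/2)·10.000²·sin(360°/6) = 259.81 mm²); the cube at (6, 9.5) is present — its section is the full 25.5×24.5 rectangle (area 624.75 mm²); the sphere at (-3, 10): section is a regular 6-gon, circumradius = √(r²−h²) = √(9²−8.8²) = 1.887 (area = (6/2)·1.887²·sin(360°/6) = 9.25 mm²); Merging all regions: the regions partially overlap — summed areas 893.81 mm² minus the doubly-counted overlap 0.61 mm² gives 893.20 mm² — area = 893.20 mm². So its area = 893.20 mm². Layer 47 is larger (893.20 vs 18.29 mm²).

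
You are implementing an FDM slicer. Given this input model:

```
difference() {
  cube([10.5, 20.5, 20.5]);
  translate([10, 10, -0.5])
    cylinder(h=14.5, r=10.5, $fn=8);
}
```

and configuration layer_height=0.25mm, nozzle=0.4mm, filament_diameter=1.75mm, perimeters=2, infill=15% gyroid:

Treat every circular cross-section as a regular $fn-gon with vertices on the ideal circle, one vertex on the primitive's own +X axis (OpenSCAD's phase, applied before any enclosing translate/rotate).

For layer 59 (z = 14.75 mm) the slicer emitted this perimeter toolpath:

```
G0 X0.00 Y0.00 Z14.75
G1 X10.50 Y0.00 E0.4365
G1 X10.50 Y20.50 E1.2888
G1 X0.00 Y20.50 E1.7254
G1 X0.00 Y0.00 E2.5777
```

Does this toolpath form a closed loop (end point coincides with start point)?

yes

Start point (G0): (0.00, 0.00). End point (last G1): the path returns to the start — closed.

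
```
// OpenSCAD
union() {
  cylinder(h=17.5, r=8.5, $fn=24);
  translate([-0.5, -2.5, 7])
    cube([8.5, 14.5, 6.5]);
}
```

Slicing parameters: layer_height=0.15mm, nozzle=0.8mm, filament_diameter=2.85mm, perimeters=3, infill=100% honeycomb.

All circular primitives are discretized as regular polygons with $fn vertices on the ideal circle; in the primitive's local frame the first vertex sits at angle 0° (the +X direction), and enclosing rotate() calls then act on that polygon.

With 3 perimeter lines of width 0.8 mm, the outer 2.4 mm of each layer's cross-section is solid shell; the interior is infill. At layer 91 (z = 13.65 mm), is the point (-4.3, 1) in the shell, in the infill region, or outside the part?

infill

At z = 13.65 mm: the r=8.5 cylinder contributes a regular 24-gon of circumradius 8.5; the cube at (-0.5, -2.5) does not reach this height (z outside [7, 13.5]); Merging all regions: only the r=8.5 cylinder is present, so the union is just that shape — 1 connected region. Overall, the cross-section is a single solid region. The nearest boundary edge runs (-8.21, 2.20)→(-8.50, 0.00); distance from the point to it = 4.03 mm. The point is inside the cross-section and 4.03 mm from the nearest boundary — more than the 2.4 mm shell width (3 × 0.8), so it's in the infill interior.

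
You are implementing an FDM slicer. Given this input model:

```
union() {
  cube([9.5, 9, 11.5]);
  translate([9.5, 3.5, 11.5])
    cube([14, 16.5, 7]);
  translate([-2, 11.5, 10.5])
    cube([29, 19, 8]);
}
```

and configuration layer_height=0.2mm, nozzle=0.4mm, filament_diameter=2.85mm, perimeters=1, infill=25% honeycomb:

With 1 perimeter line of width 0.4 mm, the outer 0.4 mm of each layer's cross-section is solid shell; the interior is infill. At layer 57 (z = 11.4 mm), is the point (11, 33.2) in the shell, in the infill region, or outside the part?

At z = 11.4 mm: the cube (footprint 9.5×9) is included at this height; the cube at (9.5, 3.5) is not intersected at this z (z outside [11.5, 18.5]); the 29×19 cube at (-2, 11.5) contributes its full rectangle; Taking the union: the 2 present regions are separate (no shared area or edge), so areas and boundary lengths simply add and each stays a separate island — 2 connected regions. Overall, the cross-section has 2 separate islands. The nearest boundary edge runs (-2.00, 30.50)→(27.00, 30.50); distance from the point to it = 2.70 mm. The point is not inside any of the regions above, so it lies outside the cross-section (2.70 mm from the nearest boundary).

outside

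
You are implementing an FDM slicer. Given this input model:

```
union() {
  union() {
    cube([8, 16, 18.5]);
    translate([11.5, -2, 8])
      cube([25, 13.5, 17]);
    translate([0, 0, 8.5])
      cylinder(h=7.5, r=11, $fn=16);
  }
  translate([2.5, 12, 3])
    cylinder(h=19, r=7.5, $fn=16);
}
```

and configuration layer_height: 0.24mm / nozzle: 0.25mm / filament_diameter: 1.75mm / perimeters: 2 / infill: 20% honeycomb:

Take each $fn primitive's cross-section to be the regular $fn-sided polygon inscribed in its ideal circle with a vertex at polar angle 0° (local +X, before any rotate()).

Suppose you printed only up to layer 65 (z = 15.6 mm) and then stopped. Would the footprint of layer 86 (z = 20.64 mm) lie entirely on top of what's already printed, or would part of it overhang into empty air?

entirely on top

Compare the two slices. At z = 15.6: the cube is present — its section is the full 8×16 rectangle (area 128.00 mm²); the cube at (11.5, -2) (footprint 25×13.5) is included at this height (area 337.50 mm²); the r=11 cylinder contributes a regular 16-gon of circumradius 11 (area = (16/2)·11.000²·sin(360°/16) = 370.44 mm²); Combining (union): the regions partially overlap — summed areas 835.94 mm² minus the doubly-counted overlap 78.24 mm² gives 757.69 mm² — area = 757.69 mm²; the cylinder at (2.5, 12): section is a regular 16-gon, circumradius r=7.5 (area = (16/2)·7.500²·sin(360°/16) = 172.21 mm²); Merging all regions: the regions partially overlap — summed areas 929.90 mm² minus the doubly-counted overlap 104.55 mm² gives 825.35 mm² — area = 825.35 mm². At z = 20.64: the cube is absent (z outside [0, 18.5]); the cube at (11.5, -2) (footprint 25×13.5) is included at this height (area 337.50 mm²); the cylinder is not intersected at this z (z outside [8.5, 16]); Merging all regions: only the 25×13.5 cube at (11.5, -2) is present, so the union is just that shape — area = 337.50 mm²; the r=7.5 cylinder at (2.5, 12) gives a regular 16-gon of circumradius 7.5 (constant along its height) (area = (16/2)·7.500²·sin(360°/16) = 172.21 mm²); Merging all regions: the 2 present regions are separate (no shared area or edge), so areas and boundary lengths simply add and each stays a separate island — area = 509.71 mm². Checking containment: the cross-section at z = 20.64 is a subset of the cross-section at z = 15.6.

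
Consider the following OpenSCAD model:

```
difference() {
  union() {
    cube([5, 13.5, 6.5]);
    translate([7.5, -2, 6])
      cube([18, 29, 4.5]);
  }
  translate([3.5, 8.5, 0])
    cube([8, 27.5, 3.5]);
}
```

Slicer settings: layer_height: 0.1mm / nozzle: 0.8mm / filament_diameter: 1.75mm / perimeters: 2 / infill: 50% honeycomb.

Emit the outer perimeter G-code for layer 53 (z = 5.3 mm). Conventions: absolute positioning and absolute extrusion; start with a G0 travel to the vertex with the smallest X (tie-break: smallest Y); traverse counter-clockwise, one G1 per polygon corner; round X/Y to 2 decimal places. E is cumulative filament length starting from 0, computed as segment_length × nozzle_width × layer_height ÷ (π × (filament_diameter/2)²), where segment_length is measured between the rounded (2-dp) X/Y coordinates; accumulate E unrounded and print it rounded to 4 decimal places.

G0 X0.00 Y0.00 Z5.30
G1 X5.00 Y0.00 E0.1663
G1 X5.00 Y13.50 E0.6153
G1 X0.00 Y13.50 E0.7816
G1 X0.00 Y0.00 E1.2306

At z = 5.3 mm: the 5×13.5 cube contributes its full rectangle; the cube at (7.5, -2) is absent (z outside [6, 10.5]); Taking the union: only the 5×13.5 cube is present, so the union is just that shape — 1 connected region; the cube at (3.5, 8.5) is not intersected at this z (z outside [0, 3.5]); Subtracting the remaining from the first: none of the subtracted shapes is present at this height, so the result so far is unchanged — 1 connected region. The outline is a single polygon with 4 vertices. Extrusion per mm of travel: 0.8 × 0.1 / (π × 0.875²) = 0.033260. Accumulating E over each segment gives final E = 1.2306.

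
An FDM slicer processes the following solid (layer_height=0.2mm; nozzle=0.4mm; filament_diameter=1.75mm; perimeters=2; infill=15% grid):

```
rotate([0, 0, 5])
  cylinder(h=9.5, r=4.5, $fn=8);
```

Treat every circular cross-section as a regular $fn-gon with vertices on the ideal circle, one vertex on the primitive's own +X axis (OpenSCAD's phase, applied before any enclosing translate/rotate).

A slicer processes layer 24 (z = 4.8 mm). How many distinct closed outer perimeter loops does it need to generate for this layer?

At z = 4.8 mm: the cylinder: section is a regular 8-gon, circumradius r=4.5; (rotated 5° about Z; rotation is an isometry so areas/perimeters/island counts are preserved). The result has 1 disconnected region.

1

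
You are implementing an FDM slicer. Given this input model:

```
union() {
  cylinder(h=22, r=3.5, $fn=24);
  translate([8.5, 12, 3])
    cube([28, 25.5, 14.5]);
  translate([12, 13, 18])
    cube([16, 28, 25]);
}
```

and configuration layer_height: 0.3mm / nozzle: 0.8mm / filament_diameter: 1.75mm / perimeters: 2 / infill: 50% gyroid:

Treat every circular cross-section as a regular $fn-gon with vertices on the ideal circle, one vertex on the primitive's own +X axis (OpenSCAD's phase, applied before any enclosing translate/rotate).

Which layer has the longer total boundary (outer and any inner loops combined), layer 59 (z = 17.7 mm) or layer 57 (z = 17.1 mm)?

Layer 59 (z = 17.7): the r=3.5 cylinder gives a regular 24-gon of circumradius 3.5 (constant along its height) (perimeter = 2·24·3.500·sin(180°/24) = 21.93 mm); the cube at (8.5, 12) is not intersected at this z (z outside [3, 17.5]); the cube at (12, 13) is absent (z outside [18, 43]); Taking the union: only the r=3.5 cylinder is present, so the union is just that shape — boundary = 21.93 mm. So its perimeter = 21.93 mm. Layer 57 (z = 17.1): the r=3.5 cylinder gives a regular 24-gon of circumradius 3.5 (constant along its height) (perimeter = 2·24·3.500·sin(180°/24) = 21.93 mm); the cube at (8.5, 12) (footprint 28×25.5) is included at this height (perimeter 107.00 mm); the cube at (12, 13) is absent (z outside [18, 43]); Merging all regions: the 2 present regions are separate (no shared area or edge), so areas and boundary lengths simply add and each stays a separate island — boundary = 128.93 mm. So its perimeter = 128.93 mm. Layer 57 is larger (128.93 vs 21.93 mm).

layer 57 (z = 17.1 mm)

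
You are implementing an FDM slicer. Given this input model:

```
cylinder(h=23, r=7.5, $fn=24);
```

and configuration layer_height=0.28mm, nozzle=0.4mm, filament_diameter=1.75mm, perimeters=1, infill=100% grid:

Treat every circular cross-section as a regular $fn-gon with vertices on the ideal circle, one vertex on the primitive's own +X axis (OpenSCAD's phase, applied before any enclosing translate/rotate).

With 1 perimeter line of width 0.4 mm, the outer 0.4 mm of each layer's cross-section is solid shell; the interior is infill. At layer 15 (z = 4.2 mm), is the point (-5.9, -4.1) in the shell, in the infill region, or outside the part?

At z = 4.2 mm: the r=7.5 cylinder gives a regular 24-gon of circumradius 7.5 (constant along its height). Overall, the cross-section is a single solid region. The nearest boundary edge runs (-6.50, -3.75)→(-5.30, -5.30); distance from the point to it = 0.26 mm. The point is inside the cross-section, 0.26 mm from the nearest boundary — within the 0.4 mm shell band (1 × 0.4).

shell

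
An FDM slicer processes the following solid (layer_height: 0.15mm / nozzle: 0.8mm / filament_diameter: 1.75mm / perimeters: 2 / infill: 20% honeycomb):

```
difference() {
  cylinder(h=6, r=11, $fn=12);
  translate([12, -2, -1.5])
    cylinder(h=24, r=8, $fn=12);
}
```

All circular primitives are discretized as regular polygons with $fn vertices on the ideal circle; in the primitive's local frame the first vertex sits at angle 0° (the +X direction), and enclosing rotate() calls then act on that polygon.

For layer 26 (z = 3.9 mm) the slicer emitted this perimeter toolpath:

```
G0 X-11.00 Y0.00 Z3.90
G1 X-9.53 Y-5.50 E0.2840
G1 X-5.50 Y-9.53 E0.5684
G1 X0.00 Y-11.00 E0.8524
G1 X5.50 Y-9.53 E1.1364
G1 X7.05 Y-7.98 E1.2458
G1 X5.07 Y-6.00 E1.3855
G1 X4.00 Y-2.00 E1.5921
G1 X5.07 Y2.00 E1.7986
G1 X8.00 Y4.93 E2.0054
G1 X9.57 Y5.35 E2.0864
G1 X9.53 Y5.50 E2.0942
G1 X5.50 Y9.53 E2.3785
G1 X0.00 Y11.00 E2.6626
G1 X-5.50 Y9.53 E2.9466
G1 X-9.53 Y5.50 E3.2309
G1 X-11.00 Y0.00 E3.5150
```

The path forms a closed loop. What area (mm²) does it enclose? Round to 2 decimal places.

302.22 mm²

Apply the shoelace formula to the sequence of (X, Y) vertices; enclosed area = 302.22 mm².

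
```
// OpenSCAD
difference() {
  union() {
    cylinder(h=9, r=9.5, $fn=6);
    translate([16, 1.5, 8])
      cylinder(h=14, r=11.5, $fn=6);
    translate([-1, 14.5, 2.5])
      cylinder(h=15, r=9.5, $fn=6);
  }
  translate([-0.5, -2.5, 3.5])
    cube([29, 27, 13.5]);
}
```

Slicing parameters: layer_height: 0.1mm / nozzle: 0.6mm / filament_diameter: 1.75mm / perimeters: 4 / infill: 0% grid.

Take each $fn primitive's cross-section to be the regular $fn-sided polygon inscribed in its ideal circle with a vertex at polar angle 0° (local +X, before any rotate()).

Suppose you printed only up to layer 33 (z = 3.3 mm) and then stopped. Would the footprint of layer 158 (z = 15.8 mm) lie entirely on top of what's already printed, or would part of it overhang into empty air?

Compare the two slices. At z = 3.3: the r=9.5 cylinder gives a regular 6-gon of circumradius 9.5 (constant along its height) (area = (6/2)·9.500²·sin(360°/6) = 234.48 mm²); the cylinder at (16, 1.5) does not reach this height (z outside [8, 22]); the r=9.5 cylinder at (-1, 14.5) gives a regular 6-gon of circumradius 9.5 (constant along its height) (area = (6/2)·9.500²·sin(360°/6) = 234.48 mm²); Taking the union: the regions partially overlap — summed areas 468.95 mm² minus the doubly-counted overlap 18.80 mm² gives 450.15 mm² — area = 450.15 mm²; the cube at (-0.5, -2.5) is absent (z outside [3.5, 17]); Taking the first minus the rest: none of the subtracted shapes is present at this height, so that combined region is unchanged — area = 450.15 mm². At z = 15.8: the cylinder is not intersected at this z (z outside [0, 9]); the cylinder at (16, 1.5): section is a regular 6-gon, circumradius r=11.5 (area = (6/2)·11.500²·sin(360°/6) = 343.60 mm²); the cylinder at (-1, 14.5): section is a regular 6-gon, circumradius r=9.5 (area = (6/2)·9.500²·sin(360°/6) = 234.48 mm²); Taking the union: the 2 present regions are separate (no shared area or edge), so areas and boundary lengths simply add and each stays a separate island — area = 578.07 mm²; the 29×27 cube at (-0.5, -2.5) contributes its full rectangle (area 783.00 mm²); Subtracting the remaining from the first: starting from that combined region (578.07 mm²), the 29×27 cube at (-0.5, -2.5) partially overlaps it — only the 363.57 mm² overlap (of its 783.00 mm²) is removed, clipping the outline — area = 214.50 mm². Checking containment: at z = 15.8 the cross-section extends beyond the z = 3.3 cross-section by about 88.36 mm².

part overhangs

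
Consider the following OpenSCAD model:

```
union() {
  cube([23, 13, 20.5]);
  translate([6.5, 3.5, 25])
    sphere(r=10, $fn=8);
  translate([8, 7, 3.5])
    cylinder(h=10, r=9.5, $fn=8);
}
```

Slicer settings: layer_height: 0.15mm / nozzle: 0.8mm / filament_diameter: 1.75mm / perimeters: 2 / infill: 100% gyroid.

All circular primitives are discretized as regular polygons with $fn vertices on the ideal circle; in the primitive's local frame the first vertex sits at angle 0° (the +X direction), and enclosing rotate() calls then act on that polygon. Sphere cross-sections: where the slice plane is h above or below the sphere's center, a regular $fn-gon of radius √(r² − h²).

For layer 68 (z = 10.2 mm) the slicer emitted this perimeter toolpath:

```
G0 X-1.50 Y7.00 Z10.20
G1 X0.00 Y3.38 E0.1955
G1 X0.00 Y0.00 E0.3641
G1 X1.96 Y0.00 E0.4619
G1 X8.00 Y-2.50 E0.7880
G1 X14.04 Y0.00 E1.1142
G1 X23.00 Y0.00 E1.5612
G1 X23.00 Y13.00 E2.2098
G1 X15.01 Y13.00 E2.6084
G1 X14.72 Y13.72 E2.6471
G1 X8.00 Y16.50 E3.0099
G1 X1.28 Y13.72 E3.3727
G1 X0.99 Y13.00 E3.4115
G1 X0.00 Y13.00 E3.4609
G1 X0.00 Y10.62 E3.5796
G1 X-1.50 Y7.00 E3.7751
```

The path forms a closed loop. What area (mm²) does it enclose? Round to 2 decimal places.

Apply the shoelace formula to the sequence of (X, Y) vertices; enclosed area = 348.10 mm².

348.10 mm²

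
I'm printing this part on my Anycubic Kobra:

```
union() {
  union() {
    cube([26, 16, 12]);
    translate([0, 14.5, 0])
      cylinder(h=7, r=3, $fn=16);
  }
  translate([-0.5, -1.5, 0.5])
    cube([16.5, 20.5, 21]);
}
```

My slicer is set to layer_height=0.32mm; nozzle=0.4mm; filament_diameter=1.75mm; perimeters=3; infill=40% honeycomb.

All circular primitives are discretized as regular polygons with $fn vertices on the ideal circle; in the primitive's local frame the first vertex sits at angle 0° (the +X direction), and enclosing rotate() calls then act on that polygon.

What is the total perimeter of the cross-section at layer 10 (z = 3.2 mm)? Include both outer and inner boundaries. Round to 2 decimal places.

96.54 mm

At z = 3.2 mm: the cube is present — its section is the full 26×16 rectangle (perimeter 84.00 mm); the cylinder at (0, 14.5): section is a regular 16-gon, circumradius r=3 (perimeter = 2·16·3.000·sin(180°/16) = 18.73 mm); Merging all regions: the regions partially overlap (shared area 11.14 mm²), so the edge portions inside another operand are dropped and the merged outline is re-measured after clipping — boundary = 89.42 mm; the cube at (-0.5, -1.5) (footprint 16.5×20.5) is included at this height (perimeter 74.00 mm); Combining (union): the regions partially overlap (shared area 261.59 mm²), so the edge portions inside another operand are dropped and the merged outline is re-measured after clipping — boundary = 96.54 mm. Overall, the cross-section is a single solid region. Total boundary length (outer) = 96.54 mm.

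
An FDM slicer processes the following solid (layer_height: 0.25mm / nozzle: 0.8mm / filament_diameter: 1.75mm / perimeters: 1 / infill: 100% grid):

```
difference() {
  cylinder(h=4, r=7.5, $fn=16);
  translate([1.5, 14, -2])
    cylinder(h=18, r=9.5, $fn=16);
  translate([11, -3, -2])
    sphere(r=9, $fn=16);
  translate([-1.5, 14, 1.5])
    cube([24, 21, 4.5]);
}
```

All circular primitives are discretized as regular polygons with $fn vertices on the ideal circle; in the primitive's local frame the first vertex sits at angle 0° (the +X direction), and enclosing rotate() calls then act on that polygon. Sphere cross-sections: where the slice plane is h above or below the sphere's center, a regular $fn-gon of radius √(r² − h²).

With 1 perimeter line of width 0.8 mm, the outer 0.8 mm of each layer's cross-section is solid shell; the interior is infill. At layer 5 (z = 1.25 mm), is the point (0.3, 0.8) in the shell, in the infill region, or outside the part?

At z = 1.25 mm: the r=7.5 cylinder gives a regular 16-gon of circumradius 7.5 (constant along its height); the r=9.5 cylinder at (1.5, 14) gives a regular 16-gon of circumradius 9.5 (constant along its height); the r=9 sphere at (11, -3) slices to a regular 16-gon of circumradius 8.393 (√(r²−h²) with h=3.25 from center); the cube at (-1.5, 14) does not reach this height (z outside [1.5, 6]); Taking the first minus the rest: starting from the r=7.5 cylinder, the r=9.5 cylinder at (1.5, 14) partially overlaps it — only the 16.60 mm² overlap (of its 276.30 mm²) is removed, clipping the outline; the r=9 sphere at (11, -3) partially overlaps it — only the 31.70 mm² overlap (of its 215.64 mm²) is removed, clipping the outline — 1 connected region. Overall, the cross-section is a single solid region. The nearest boundary edge runs (5.07, 2.93)→(3.25, 0.21); distance from the point to it = 3.00 mm. The point is inside the cross-section and 3.00 mm from the nearest boundary — more than the 0.8 mm shell width (1 × 0.8), so it's in the infill interior.

infill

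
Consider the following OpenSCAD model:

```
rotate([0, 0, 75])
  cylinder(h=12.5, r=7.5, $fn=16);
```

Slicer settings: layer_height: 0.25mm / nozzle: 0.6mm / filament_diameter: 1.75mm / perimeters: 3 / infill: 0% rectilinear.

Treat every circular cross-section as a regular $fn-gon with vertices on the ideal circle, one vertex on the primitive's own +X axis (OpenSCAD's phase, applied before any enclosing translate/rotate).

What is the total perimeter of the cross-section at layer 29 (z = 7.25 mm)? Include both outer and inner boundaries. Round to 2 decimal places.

At z = 7.25 mm: the cylinder: section is a regular 16-gon, circumradius r=7.5 (perimeter = 2·16·7.500·sin(180°/16) = 46.82 mm); (rotated 75° about Z; rotation is an isometry so areas/perimeters/island counts are preserved). Overall, the cross-section is a single solid region. Total boundary length (outer) = 46.82 mm.

46.82 mm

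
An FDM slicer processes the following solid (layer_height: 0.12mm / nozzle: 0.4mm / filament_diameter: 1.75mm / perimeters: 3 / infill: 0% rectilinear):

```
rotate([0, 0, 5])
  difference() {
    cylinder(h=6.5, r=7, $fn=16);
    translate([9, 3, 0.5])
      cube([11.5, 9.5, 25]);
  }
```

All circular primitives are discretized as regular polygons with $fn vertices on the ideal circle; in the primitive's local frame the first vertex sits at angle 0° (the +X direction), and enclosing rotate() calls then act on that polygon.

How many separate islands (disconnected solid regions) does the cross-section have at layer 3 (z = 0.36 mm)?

1

At z = 0.36 mm: the cylinder: section is a regular 16-gon, circumradius r=7; the cube at (9, 3) is not intersected at this z (z outside [0.5, 25.5]); Taking the first minus the rest: none of the subtracted shapes is present at this height, so the r=7 cylinder is unchanged — 1 connected region; (rotated 5° about Z; rotation is an isometry so areas/perimeters/island counts are preserved). Overall, the cross-section is a single solid region. Island count = 1.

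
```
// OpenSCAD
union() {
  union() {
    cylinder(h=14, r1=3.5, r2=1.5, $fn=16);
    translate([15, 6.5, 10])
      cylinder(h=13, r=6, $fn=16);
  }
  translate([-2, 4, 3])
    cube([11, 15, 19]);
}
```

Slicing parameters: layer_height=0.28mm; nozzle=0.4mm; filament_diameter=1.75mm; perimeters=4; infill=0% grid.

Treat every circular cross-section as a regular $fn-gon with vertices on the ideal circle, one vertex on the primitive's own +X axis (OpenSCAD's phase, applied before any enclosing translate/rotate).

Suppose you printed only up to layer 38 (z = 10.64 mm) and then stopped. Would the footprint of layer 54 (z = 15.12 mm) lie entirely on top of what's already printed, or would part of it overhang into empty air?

Compare the two slices. At z = 10.64: the cone (r1=3.5→r2=1.5) has section circumradius 1.980 here — a regular 16-gon (area = (16/2)·1.980²·sin(360°/16) = 12.00 mm²); the cylinder at (15, 6.5): section is a regular 16-gon, circumradius r=6 (area = (16/2)·6.000²·sin(360°/16) = 110.21 mm²); Taking the union: the 2 present regions are separate (no shared area or edge), so areas and boundary lengths simply add and each stays a separate island — area = 122.22 mm²; the 11×15 cube at (-2, 4) contributes its full rectangle (area 165.00 mm²); Taking the union: the 2 present regions are separate (no shared area or edge), so areas and boundary lengths simply add and each stays a separate island — area = 287.22 mm². At z = 15.12: the cone is absent (z outside [0, 14]); the r=6 cylinder at (15, 6.5) contributes a regular 16-gon of circumradius 6 (area = (16/2)·6.000²·sin(360°/16) = 110.21 mm²); Merging all regions: only the r=6 cylinder at (15, 6.5) is present, so the union is just that shape — area = 110.21 mm²; the 11×15 cube at (-2, 4) contributes its full rectangle (area 165.00 mm²); Combining (union): the 2 present regions are separate (no shared area or edge), so areas and boundary lengths simply add and each stays a separate island — area = 275.21 mm². Checking containment: the cross-section at z = 15.12 is a subset of the cross-section at z = 10.64.

entirely on top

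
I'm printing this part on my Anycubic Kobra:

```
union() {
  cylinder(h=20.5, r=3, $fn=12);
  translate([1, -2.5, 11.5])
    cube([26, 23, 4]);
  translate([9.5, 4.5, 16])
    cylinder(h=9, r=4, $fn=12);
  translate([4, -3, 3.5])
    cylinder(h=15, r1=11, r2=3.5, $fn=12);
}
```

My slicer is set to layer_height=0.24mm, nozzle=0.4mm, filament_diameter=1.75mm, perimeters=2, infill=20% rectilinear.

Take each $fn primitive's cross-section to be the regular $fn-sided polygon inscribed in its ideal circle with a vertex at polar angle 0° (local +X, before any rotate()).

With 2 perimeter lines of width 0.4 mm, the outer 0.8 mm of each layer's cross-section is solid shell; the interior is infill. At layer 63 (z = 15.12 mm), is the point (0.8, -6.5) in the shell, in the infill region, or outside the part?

At z = 15.12 mm: the cylinder: section is a regular 12-gon, circumradius r=3; the cube at (1, -2.5) is present — its section is the full 26×23 rectangle; the cylinder at (9.5, 4.5) does not reach this height (z outside [16, 25]); the cone at (4, -3) contributes a regular 12-gon of circumradius 5.190 (interpolated between r1=11 and r2=3.5 at t=0.775); Combining (union): the regions partially overlap (shared area 43.80 mm²), so overlapping operands fuse into one piece — 1 connected region. Overall, the cross-section is a single solid region. The nearest boundary edge runs (1.40, -7.49)→(-0.49, -5.59); distance from the point to it = 0.28 mm. The point is inside the cross-section, 0.28 mm from the nearest boundary — within the 0.8 mm shell band (2 × 0.4).

shell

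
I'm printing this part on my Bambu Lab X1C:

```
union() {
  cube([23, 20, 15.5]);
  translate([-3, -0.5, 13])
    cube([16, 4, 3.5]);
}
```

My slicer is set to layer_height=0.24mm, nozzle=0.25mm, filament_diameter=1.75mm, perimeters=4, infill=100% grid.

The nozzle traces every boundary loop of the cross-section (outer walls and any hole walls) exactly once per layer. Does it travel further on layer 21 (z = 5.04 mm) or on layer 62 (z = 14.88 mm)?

Layer 21 (z = 5.04): the cube (footprint 23×20) is included at this height (perimeter 86.00 mm); the cube at (-3, -0.5) does not reach this height (z outside [13, 16.5]); Combining (union): only the 23×20 cube is present, so the union is just that shape — boundary = 86.00 mm. So its perimeter = 86.00 mm. Layer 62 (z = 14.88): the 23×20 cube contributes its full rectangle (perimeter 86.00 mm); the cube at (-3, -0.5) is present — its section is the full 16×4 rectangle (perimeter 40.00 mm); Merging all regions: the regions partially overlap (shared area 45.50 mm²), so the edge portions inside another operand are dropped and the merged outline is re-measured after clipping — boundary = 93.00 mm. So its perimeter = 93.00 mm. Layer 62 is larger (93.00 vs 86.00 mm).

layer 62 (z = 14.88 mm)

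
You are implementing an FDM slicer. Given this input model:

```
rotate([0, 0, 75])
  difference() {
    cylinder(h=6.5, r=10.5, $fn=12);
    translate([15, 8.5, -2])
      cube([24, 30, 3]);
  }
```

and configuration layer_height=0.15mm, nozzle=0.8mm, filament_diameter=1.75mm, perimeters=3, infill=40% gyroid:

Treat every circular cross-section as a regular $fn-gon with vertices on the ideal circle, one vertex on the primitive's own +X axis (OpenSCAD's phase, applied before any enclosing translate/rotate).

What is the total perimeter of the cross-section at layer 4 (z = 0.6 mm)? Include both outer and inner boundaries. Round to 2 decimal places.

65.22 mm

At z = 0.6 mm: the cylinder: section is a regular 12-gon, circumradius r=10.5 (perimeter = 2·12·10.500·sin(180°/12) = 65.22 mm); the cube at (15, 8.5) (footprint 24×30) is included at this height (perimeter 108.00 mm); After the difference (first − rest): starting from the r=10.5 cylinder, the 24×30 cube at (15, 8.5) misses the remaining region (no effect) — boundary = 65.22 mm; (whole slice rotated 75° about Z — lengths, areas and connectivity unchanged). Overall, the cross-section is a single solid region. Total boundary length (outer) = 65.22 mm.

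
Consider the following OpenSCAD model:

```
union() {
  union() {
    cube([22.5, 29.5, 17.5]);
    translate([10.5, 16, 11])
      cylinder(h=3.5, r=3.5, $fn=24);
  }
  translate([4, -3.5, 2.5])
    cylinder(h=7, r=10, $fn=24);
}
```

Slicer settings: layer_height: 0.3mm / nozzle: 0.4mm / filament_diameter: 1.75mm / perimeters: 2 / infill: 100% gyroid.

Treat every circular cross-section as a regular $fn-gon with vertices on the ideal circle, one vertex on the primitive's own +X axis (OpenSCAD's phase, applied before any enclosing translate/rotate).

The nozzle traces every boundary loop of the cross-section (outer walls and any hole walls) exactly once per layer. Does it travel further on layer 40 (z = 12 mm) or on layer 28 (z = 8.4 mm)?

layer 28 (z = 8.4 mm)

Layer 40 (z = 12): the cube (footprint 22.5×29.5) is included at this height (perimeter 104.00 mm); the r=3.5 cylinder at (10.5, 16) gives a regular 24-gon of circumradius 3.5 (constant along its height) (perimeter = 2·24·3.500·sin(180°/24) = 21.93 mm); Taking the union: the r=3.5 cylinder at (10.5, 16) lies entirely inside the 22.5×29.5 cube, so the union is just the 22.5×29.5 cube — boundary = 104.00 mm; the cylinder at (4, -3.5) does not reach this height (z outside [2.5, 9.5]); Merging all regions: only that combined region is present, so the union is just that shape — boundary = 104.00 mm. So its perimeter = 104.00 mm. Layer 28 (z = 8.4): the cube (footprint 22.5×29.5) is included at this height (perimeter 104.00 mm); the cylinder at (10.5, 16) is absent (z outside [11, 14.5]); Taking the union: only the 22.5×29.5 cube is present, so the union is just that shape — boundary = 104.00 mm; the r=10 cylinder at (4, -3.5) gives a regular 24-gon of circumradius 10 (constant along its height) (perimeter = 2·24·10.000·sin(180°/24) = 62.65 mm); Combining (union): the regions partially overlap (shared area 68.23 mm²), so the edge portions inside another operand are dropped and the merged outline is re-measured after clipping — boundary = 131.59 mm. So its perimeter = 131.59 mm. Layer 28 is larger (131.59 vs 104.00 mm).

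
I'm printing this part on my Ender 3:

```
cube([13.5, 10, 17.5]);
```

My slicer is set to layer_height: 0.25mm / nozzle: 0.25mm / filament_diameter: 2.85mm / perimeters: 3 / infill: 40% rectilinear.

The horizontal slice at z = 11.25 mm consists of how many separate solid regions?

At z = 11.25 mm: the cube (footprint 13.5×10) is included at this height. The result has 1 disconnected region.

1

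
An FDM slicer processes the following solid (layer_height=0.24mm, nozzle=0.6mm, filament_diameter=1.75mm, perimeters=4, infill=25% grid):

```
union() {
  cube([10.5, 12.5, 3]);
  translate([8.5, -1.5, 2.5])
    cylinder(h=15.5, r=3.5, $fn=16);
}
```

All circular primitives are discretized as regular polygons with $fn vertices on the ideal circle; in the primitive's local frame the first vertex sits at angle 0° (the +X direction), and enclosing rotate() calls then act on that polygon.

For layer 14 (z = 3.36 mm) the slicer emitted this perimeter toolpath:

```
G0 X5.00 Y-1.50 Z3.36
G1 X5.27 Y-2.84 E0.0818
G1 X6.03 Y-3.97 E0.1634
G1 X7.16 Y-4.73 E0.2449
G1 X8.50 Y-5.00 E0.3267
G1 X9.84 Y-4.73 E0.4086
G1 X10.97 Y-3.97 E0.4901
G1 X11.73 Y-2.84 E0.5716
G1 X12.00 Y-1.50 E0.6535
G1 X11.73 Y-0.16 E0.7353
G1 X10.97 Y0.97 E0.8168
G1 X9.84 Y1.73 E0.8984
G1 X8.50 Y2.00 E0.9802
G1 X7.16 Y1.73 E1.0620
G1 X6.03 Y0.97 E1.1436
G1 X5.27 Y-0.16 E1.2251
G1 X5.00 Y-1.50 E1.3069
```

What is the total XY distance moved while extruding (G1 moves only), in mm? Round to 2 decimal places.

Sum the Euclidean lengths of each G1 segment: total = 21.83 mm.

21.83 mm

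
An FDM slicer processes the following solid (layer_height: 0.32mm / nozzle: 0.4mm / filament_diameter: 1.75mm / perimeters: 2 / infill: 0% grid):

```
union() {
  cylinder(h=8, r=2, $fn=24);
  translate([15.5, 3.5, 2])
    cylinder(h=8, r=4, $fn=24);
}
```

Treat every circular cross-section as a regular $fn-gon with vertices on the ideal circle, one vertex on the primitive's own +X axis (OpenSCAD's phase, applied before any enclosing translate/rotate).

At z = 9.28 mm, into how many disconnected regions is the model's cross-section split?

At z = 9.28 mm: the cylinder is not intersected at this z (z outside [0, 8]); the r=4 cylinder at (15.5, 3.5) gives a regular 24-gon of circumradius 4 (constant along its height); Taking the union: only the r=4 cylinder at (15.5, 3.5) is present, so the union is just that shape — 1 connected region. The result has 1 disconnected region.

1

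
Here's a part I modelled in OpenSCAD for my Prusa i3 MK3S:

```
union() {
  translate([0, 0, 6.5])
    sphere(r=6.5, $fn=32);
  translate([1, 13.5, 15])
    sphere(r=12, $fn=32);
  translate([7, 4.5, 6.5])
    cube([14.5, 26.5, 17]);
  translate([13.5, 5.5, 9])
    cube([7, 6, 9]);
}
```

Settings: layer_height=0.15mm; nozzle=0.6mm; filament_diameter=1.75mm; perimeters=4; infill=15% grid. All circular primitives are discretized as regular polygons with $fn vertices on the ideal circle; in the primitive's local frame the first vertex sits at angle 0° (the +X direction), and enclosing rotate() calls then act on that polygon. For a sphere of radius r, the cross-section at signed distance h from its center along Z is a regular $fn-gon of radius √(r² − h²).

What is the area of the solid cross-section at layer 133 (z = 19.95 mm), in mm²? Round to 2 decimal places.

At z = 19.95 mm: the sphere is not intersected at this z (|z−center|=13.450 > r=6.5); the r=12 sphere at (1, 13.5) contributes a regular 32-gon of circumradius √(12²−4.95²) = 10.931 (area = (32/2)·10.931²·sin(360°/32) = 373.00 mm²); the 14.5×26.5 cube at (7, 4.5) contributes its full rectangle (area 384.25 mm²); the cube at (13.5, 5.5) is absent (z outside [9, 18]); Combining (union): the regions partially overlap — summed areas 757.25 mm² minus the doubly-counted overlap 62.68 mm² gives 694.57 mm² — area = 694.57 mm². Overall, the cross-section is a single solid region. Net area = 694.57 mm².

694.57 mm²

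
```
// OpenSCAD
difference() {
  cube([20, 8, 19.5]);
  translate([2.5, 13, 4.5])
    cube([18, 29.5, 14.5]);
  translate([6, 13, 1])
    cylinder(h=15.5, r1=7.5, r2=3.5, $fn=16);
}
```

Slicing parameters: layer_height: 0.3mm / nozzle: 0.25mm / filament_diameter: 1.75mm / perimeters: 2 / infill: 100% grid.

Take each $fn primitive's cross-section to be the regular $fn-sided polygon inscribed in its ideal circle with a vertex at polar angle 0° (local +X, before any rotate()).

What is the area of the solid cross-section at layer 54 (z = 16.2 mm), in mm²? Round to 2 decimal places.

160.00 mm²

At z = 16.2 mm: the cube (footprint 20×8) is included at this height (area 160.00 mm²); the cube at (2.5, 13) (footprint 18×29.5) is included at this height (area 531.00 mm²); the cone at (6, 13): at t=0.981 of its height the radius interpolates to r₁+(r₂−r₁)t = 3.577, giving a regular 16-gon of that circumradius (area = (16/2)·3.577²·sin(360°/16) = 39.18 mm²); Taking the first minus the rest: starting from the 20×8 cube (160.00 mm²), the 18×29.5 cube at (2.5, 13) misses the remaining region (no effect); the cone at (6, 13) misses the remaining region (no effect) — area = 160.00 mm². Overall, the cross-section is a single solid region. Net area = 160.00 mm².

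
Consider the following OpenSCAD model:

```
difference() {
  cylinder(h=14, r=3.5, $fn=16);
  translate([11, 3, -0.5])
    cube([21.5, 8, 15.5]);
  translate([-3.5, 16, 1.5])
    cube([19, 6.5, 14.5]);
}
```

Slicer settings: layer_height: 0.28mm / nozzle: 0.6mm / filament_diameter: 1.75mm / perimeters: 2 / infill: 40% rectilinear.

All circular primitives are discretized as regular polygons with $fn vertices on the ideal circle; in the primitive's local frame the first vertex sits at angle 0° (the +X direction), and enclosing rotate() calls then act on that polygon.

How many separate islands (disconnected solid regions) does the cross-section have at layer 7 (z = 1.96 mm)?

1

At z = 1.96 mm: the cylinder: section is a regular 16-gon, circumradius r=3.5; the 21.5×8 cube at (11, 3) contributes its full rectangle; the cube at (-3.5, 16) (footprint 19×6.5) is included at this height; Taking the first minus the rest: starting from the r=3.5 cylinder, the 21.5×8 cube at (11, 3) misses the remaining region (no effect); the 19×6.5 cube at (-3.5, 16) misses the remaining region (no effect) — 1 connected region. Overall, the cross-section is a single solid region. Island count = 1.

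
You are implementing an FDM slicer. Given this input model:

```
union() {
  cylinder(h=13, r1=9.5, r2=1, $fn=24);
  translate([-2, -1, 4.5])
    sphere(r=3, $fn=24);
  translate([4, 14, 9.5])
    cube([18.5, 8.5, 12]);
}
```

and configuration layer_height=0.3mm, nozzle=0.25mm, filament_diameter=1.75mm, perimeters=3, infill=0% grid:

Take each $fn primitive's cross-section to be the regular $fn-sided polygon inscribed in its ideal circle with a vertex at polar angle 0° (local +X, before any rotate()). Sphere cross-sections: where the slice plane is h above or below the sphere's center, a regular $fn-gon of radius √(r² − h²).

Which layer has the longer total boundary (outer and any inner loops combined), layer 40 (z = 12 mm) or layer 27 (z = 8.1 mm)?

layer 40 (z = 12 mm)

Layer 40 (z = 12): the cone (r1=9.5→r2=1) has section circumradius 1.654 here — a regular 24-gon (perimeter = 2·24·1.654·sin(180°/24) = 10.36 mm); the sphere at (-2, -1) is not intersected at this z (|z−center|=7.500 > r=3); the cube at (4, 14) is present — its section is the full 18.5×8.5 rectangle (perimeter 54.00 mm); Merging all regions: the 2 present regions are separate (no shared area or edge), so areas and boundary lengths simply add and each stays a separate island — boundary = 64.36 mm. So its perimeter = 64.36 mm. Layer 27 (z = 8.1): the cone: at t=0.623 of its height the radius interpolates to r₁+(r₂−r₁)t = 4.204, giving a regular 24-gon of that circumradius (perimeter = 2·24·4.204·sin(180°/24) = 26.34 mm); the sphere at (-2, -1) does not reach this height (|z−center|=3.600 > r=3); the cube at (4, 14) is absent (z outside [9.5, 21.5]); Combining (union): only the cone is present, so the union is just that shape — boundary = 26.34 mm. So its perimeter = 26.34 mm. Layer 40 is larger (64.36 vs 26.34 mm).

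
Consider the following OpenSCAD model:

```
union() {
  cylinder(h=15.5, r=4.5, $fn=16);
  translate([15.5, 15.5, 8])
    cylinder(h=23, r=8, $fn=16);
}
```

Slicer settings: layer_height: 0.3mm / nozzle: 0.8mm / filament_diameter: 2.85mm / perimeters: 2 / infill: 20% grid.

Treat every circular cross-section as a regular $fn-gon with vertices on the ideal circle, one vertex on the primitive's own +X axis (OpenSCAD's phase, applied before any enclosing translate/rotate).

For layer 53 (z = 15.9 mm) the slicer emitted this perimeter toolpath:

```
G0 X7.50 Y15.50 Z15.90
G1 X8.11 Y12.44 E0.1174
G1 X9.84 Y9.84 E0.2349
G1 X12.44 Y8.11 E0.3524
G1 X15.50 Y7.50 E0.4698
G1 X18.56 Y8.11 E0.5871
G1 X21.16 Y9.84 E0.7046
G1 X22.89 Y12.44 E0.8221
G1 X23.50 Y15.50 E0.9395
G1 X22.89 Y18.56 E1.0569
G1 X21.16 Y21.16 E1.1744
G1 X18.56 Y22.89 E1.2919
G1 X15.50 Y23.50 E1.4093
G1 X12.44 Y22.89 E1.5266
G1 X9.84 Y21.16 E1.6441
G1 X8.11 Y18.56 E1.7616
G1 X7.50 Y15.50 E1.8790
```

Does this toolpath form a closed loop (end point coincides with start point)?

Start point (G0): (7.50, 15.50). End point (last G1): the path returns to the start — closed.

yes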